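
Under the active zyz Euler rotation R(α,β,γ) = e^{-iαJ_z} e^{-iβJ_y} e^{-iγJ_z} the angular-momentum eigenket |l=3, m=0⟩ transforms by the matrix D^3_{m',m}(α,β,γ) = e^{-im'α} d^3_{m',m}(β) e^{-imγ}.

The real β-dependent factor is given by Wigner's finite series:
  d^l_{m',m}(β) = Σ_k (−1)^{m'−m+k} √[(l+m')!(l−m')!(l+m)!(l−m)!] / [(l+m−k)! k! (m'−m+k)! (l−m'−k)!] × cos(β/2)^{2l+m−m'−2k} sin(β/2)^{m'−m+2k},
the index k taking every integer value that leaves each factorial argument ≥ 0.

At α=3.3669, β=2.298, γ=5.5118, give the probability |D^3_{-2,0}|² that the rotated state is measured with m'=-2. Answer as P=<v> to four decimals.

Split into d^3_{-2,0}(β=2.298) × two z-phases.
With c≡cos(β/2)=0.409400 and s≡sin(β/2)=0.912355, N=[1·120·6·6]^{1/2}=65.726707
The bounds max(0,m−m')=2 and min(l+m,l−m')=3 give 2 terms
  k=2: (−1)^0·65.7267/(12)·0.4094^4·0.9124^2 = +0.128080
  k=3: (−1)^1·65.7267/(12)·0.4094^2·0.9124^4 = -0.636080
d^3_{-2,0}(2.298) = +0.128080 -0.636080 = -0.508000
|D^3_{-2,0}|² = |d^3_{-2,0}(β)|² = (-0.508000)² = 0.258064 (the z-rotation phases have unit modulus)

P=0.2581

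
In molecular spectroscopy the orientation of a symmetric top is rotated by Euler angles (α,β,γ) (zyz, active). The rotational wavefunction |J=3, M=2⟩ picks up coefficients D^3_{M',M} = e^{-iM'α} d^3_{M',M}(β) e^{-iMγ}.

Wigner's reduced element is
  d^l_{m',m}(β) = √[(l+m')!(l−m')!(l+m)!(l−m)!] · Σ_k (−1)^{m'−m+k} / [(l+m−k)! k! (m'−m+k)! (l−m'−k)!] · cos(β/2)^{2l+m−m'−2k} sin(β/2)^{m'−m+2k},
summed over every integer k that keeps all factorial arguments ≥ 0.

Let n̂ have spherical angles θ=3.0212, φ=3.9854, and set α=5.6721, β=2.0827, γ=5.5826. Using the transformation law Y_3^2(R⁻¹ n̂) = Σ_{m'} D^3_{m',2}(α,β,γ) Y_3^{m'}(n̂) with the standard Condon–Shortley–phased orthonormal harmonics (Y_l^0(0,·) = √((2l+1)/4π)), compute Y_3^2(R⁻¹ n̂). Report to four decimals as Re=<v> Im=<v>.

Re=0.1605 Im=0.3396

Need the full column D^3_{m',2} for m'=−3..3 at α=5.6721, β=2.0827, γ=5.5826.
cos(β/2)=0.505056, sin(β/2)=0.863087
d^3_{-3,2}: single k=5 term ⇒ +0.592498;  D = +0.538045-0.248118i
d^3_{-2,2}: k∈[4..5] ⇒ +0.707728 -0.413359 = +0.294369;  D = +0.289666+0.052411i
d^3_{-1,2}: k∈[3..4] ⇒ +0.523855 -0.764912 = -0.241057;  D = -0.169653-0.171250i
d^3_{0,2}: k∈[2..3] ⇒ +0.265477 -0.775277 = -0.509800;  D = -0.086061-0.502484i
d^3_{1,2}: k∈[1..2] ⇒ +0.089691 -0.523855 = -0.434164;  D = +0.185501-0.392540i
d^3_{2,2}: k∈[0..1] ⇒ +0.016597 -0.242346 = -0.225749;  D = +0.196105-0.111827i
d^3_{3,2}: single k=0 term ⇒ -0.069475;  D = +0.069175+0.006440i
Y_3^{m'}(θ=3.0212,φ=3.9854) and Σ D·Y over m':
  (+0.5380-0.2481i)·(+0.0006+0.0004i)  (+0.2897+0.0524i)·(+0.0017+0.0145i)  (-0.1697-0.1713i)·(-0.1013+0.1139i)  (-0.0861-0.5025i)·(-0.7142+0.0000i)  (+0.1855-0.3925i)·(+0.1013+0.1139i)  (+0.1961-0.1118i)·(+0.0017-0.0145i)  (+0.0692+0.0064i)·(-0.0006+0.0004i)
Y_3^2(R⁻¹ n̂) = +0.160497+0.339631i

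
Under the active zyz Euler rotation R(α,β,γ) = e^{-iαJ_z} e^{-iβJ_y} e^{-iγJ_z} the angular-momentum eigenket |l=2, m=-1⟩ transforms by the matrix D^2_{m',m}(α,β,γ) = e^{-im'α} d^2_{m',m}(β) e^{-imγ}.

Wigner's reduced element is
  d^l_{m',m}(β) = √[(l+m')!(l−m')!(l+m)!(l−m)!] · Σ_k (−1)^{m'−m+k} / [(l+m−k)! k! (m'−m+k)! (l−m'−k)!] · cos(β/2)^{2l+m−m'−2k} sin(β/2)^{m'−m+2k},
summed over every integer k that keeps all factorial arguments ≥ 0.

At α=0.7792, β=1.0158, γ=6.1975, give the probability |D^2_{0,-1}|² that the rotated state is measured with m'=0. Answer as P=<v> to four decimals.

P=0.3009

First d^2_{0,-1}(β=1.0158), then the phase factors e^{-i(0)α} and e^{-i(-1)γ}:
c=cos(1.0158/2)=0.873768, s=sin(1.0158/2)=0.486343; N=√[2·2·1·6]=4.898979
The bounds max(0,m−m')=0 and min(l+m,l−m')=1 give 2 terms
  k=0: (−1)^1·4.8990/(2)·0.8738^3·0.4863^1 = -0.794706
  k=1: (−1)^2·4.8990/(2)·0.8738^1·0.4863^3 = +0.246207
d^2_{0,-1}(1.0158) = -0.794706 +0.246207 = -0.548499
|D^2_{0,-1}|² = |d^2_{0,-1}(β)|² = (-0.548499)² = 0.300851 (the z-rotation phases have unit modulus)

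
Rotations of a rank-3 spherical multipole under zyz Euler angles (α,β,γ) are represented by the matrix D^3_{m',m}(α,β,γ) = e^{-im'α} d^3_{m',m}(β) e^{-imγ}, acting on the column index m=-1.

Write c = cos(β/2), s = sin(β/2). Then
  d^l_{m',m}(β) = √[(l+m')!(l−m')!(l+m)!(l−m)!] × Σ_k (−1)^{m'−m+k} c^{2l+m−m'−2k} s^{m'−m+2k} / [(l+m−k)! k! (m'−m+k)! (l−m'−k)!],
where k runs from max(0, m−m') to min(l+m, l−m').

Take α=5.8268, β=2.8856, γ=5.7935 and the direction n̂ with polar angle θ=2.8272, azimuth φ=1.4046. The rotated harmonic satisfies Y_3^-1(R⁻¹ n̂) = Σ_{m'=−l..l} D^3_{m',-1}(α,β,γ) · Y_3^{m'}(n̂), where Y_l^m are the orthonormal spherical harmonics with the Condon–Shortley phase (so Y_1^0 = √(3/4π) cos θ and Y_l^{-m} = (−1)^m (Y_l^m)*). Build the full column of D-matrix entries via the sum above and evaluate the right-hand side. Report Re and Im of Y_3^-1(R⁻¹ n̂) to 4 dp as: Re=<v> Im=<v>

Re=0.1455 Im=-0.4062

Need the full column D^3_{m',-1} for m'=−3..3 at α=5.8268, β=2.8856, γ=5.7935.
cos(β/2)=0.127647, sin(β/2)=0.991820
d^3_{-3,-1}: single k=2 term ⇒ +0.001011;  D = -0.000287-0.000970i
d^3_{-2,-1}: k∈[1..2] ⇒ +0.000106 -0.012834 = -0.012728;  D = -0.002132+0.012548i
d^3_{-1,-1}: k∈[0..2] ⇒ +0.000004 -0.002089 +0.094603 = +0.092518;  D = +0.054111-0.075043i
d^3_{0,-1}: k∈[0..2] ⇒ -0.000116 +0.021088 -0.424390 = -0.403418;  D = -0.356009+0.189747i
d^3_{1,-1}: k∈[0..2] ⇒ +0.001567 -0.126137 +0.951911 = +0.827341;  D = +0.826882-0.027545i
d^3_{2,-1}: k∈[0..1] ⇒ -0.012834 +0.387413 = +0.374579;  D = +0.341551+0.153793i
d^3_{3,-1}: single k=0 term ⇒ +0.061066;  D = +0.038933+0.047045i
Y_3^{m'}(θ=2.8272,φ=1.4046) and Σ D·Y over m':
  (-0.0003-0.0010i)·(-0.0059+0.0108i)  (-0.0021+0.0125i)·(+0.0879+0.0303i)  (+0.0541-0.0750i)·(+0.0582-0.3471i)  (-0.3560+0.1897i)·(-0.5401+0.0000i)  (+0.8269-0.0275i)·(-0.0582-0.3471i)  (+0.3416+0.1538i)·(+0.0879-0.0303i)  (+0.0389+0.0470i)·(+0.0059+0.0108i)
Y_3^-1(R⁻¹ n̂) = +0.145502-0.406166i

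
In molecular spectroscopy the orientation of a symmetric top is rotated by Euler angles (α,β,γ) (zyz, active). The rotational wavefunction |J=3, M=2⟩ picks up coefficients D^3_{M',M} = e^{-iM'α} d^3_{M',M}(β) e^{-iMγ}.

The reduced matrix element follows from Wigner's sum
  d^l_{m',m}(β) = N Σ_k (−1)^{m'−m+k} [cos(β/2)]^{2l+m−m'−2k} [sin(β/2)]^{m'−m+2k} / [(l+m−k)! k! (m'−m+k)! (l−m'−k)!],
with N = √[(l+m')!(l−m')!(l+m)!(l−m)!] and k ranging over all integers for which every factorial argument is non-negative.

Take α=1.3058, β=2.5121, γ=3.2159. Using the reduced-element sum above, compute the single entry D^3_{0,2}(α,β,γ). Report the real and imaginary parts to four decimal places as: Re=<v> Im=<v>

Re=-0.3794 Im=0.0568

First d^3_{0,2}(β=2.5121), then the phase factors e^{-i(0)α} and e^{-i(2)γ}:
Half-angle: c=0.309575, s=0.950875. N=√(6·6·120·1)=65.726707
Admissible k: 2..3 (factorial args all ≥0)
  k=2: (−1)^0·65.7267/(12)·0.3096^4·0.9509^2 = +0.045485
  k=3: (−1)^1·65.7267/(12)·0.3096^2·0.9509^4 = -0.429128
d^3_{0,2}(2.5121) = +0.045485 -0.429128 = -0.383642
Phases: e^{-i·(0)·1.3058}=+1.000000+0.000000i, e^{-i·(2)·3.2159}=+0.988977-0.148068i ⇒ D=-0.379414+0.056805i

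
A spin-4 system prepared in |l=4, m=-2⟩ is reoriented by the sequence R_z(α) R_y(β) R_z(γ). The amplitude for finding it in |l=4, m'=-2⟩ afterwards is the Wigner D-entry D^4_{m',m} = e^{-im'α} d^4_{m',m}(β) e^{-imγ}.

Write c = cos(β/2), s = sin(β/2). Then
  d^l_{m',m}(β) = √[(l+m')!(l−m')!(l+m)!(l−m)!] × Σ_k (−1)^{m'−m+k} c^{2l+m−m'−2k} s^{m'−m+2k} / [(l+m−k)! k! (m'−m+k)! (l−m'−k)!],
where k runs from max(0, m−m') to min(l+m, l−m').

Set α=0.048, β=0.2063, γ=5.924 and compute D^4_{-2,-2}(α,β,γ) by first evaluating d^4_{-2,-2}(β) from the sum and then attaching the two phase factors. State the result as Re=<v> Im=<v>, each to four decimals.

Re=0.6798 Im=-0.4878

D^4_{-2,-2}(0.048,0.2063,5.924) = e^{-i·-2·0.048}·d^4_{-2,-2}(0.2063)·e^{-i·-2·5.924}. Compute d first:
With c≡cos(β/2)=0.994685 and s≡sin(β/2)=0.102967, N=[2·720·2·720]^{1/2}=1440.000000
Admissible k: 0..2 (factorial args all ≥0)
  k=0: (−1)^0·1440.0000/(1440)·0.9947^8·0.1030^0 = +0.958261
  k=1: (−1)^1·1440.0000/(120)·0.9947^6·0.1030^2 = -0.123223
  k=2: (−1)^2·1440.0000/(96)·0.9947^4·0.1030^4 = +0.001651
d^4_{-2,-2}(0.2063) = +0.958261 -0.123223 +0.001651 = +0.836688
D = (+0.995396+0.095853i)·(+0.836688)·(+0.752879-0.658159i) = +0.679808-0.487758i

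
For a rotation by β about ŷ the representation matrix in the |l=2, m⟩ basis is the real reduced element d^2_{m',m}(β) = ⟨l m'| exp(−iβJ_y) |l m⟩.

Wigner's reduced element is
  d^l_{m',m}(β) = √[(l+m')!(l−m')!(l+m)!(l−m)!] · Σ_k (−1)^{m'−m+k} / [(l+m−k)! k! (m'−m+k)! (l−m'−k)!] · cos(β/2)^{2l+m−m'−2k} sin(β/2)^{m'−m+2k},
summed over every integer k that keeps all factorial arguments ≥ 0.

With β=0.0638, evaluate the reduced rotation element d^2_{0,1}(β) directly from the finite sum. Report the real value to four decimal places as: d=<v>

d^2_{0,1}(β=0.0638) via Wigner's sum:
c=cos(0.0638/2)=0.999491, s=sin(0.0638/2)=0.031895; N=√[2·2·6·1]=4.898979
The bounds max(0,m−m')=1 and min(l+m,l−m')=2 give 2 terms
  k=1: (−1)^0·4.8990/(2)·0.9995^3·0.0319^1 = +0.078006
  k=2: (−1)^1·4.8990/(2)·0.9995^1·0.0319^3 = -0.000079
d^2_{0,1}(0.0638) = +0.078006 -0.000079 = +0.077927

d=0.0779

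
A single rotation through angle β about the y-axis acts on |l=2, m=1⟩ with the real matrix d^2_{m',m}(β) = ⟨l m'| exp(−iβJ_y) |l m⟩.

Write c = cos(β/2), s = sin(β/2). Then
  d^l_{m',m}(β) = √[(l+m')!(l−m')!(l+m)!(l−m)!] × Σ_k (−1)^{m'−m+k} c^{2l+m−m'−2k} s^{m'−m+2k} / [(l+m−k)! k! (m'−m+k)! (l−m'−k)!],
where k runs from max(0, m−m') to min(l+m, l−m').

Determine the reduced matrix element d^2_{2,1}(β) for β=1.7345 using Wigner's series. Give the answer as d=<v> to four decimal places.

d=-0.4129

d^2_{2,1}(β=1.7345) via Wigner's sum:
Half-angle: c=0.646926, s=0.762553. N=√(24·1·6·1)=12.000000
The bounds max(0,m−m')=0 and min(l+m,l−m')=0 give 1 term
  k=0: (−1)^1·12.0000/(6)·0.6469^3·0.7626^1 = -0.412918
d^2_{2,1}(1.7345) = -0.412918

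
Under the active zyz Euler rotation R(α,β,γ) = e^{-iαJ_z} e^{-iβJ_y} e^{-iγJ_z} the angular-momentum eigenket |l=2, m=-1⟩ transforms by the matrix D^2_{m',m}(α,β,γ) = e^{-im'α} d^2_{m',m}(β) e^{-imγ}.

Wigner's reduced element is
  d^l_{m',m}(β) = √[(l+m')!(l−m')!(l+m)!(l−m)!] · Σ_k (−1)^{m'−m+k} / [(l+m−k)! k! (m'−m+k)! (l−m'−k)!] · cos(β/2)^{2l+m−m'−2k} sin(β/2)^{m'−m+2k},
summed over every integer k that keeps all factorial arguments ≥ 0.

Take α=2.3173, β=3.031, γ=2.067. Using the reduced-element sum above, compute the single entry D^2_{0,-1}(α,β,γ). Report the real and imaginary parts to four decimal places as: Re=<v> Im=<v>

First d^2_{0,-1}(β=3.031), then the phase factors e^{-i(0)α} and e^{-i(-1)γ}:
Half-angle: c=0.055268, s=0.998472. N=√(2·2·1·6)=4.898979
Admissible k: 0..1 (factorial args all ≥0)
  k=0: (−1)^1·4.8990/(2)·0.0553^3·0.9985^1 = -0.000413
  k=1: (−1)^2·4.8990/(2)·0.0553^1·0.9985^3 = +0.134759
d^2_{0,-1}(3.031) = -0.000413 +0.134759 = +0.134346
Phases: e^{-i·(0)·2.3173}=+1.000000+0.000000i, e^{-i·(-1)·2.067}=-0.476091+0.879396i ⇒ D=-0.063961+0.118143i

Re=-0.0640 Im=0.1181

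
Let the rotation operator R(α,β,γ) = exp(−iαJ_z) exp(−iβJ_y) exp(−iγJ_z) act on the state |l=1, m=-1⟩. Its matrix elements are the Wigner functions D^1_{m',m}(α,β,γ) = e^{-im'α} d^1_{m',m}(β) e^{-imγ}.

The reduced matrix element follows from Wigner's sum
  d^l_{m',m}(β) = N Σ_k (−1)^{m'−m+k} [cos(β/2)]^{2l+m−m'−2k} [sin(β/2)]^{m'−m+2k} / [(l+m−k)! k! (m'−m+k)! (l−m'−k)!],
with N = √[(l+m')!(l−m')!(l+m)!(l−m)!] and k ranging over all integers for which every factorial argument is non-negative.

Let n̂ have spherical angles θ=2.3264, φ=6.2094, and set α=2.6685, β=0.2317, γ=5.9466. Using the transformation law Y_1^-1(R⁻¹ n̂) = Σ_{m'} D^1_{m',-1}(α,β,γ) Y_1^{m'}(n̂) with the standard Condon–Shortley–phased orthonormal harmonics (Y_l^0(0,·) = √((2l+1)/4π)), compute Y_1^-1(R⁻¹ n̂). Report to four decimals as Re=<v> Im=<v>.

Need the full column D^1_{m',-1} for m'=−1..1 at α=2.6685, β=0.2317, γ=5.9466.
cos(β/2)=0.993297, sin(β/2)=0.115591
d^1_{-1,-1}: single k=0 term ⇒ +0.986639;  D = -0.680516+0.714391i
d^1_{0,-1}: single k=0 term ⇒ -0.162375;  D = -0.153263+0.053627i
d^1_{1,-1}: single k=0 term ⇒ +0.013361;  D = -0.013237-0.001818i
Y_1^{m'}(θ=2.3264,φ=6.2094) and Σ D·Y over m':
  (-0.6805+0.7144i)·(+0.2508+0.0185i)  (-0.1533+0.0536i)·(-0.3350+0.0000i)  (-0.0132-0.0018i)·(-0.2508+0.0185i)
Y_1^-1(R⁻¹ n̂) = -0.129203+0.148787i

Re=-0.1292 Im=0.1488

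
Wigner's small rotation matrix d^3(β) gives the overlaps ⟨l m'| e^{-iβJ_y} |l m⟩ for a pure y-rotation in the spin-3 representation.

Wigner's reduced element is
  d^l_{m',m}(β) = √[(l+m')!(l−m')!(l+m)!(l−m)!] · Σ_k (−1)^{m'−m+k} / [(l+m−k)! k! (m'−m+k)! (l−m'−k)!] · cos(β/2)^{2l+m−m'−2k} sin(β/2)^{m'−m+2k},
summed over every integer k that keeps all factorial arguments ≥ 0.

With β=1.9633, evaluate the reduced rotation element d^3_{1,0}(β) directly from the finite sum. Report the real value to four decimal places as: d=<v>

d^3_{1,0}(β=1.9633) via Wigner's sum:
Half-angle: c=0.555651, s=0.831415. N=√(24·2·6·6)=41.569219
The bounds max(0,m−m')=0 and min(l+m,l−m')=2 give 3 terms
  k=0: (−1)^1·41.5692/(12)·0.5557^5·0.8314^1 = -0.152553
  k=1: (−1)^2·41.5692/(4)·0.5557^3·0.8314^3 = +1.024645
  k=2: (−1)^3·41.5692/(12)·0.5557^1·0.8314^5 = -0.764686
d^3_{1,0}(1.9633) = -0.152553 +1.024645 -0.764686 = +0.107406

d=0.1074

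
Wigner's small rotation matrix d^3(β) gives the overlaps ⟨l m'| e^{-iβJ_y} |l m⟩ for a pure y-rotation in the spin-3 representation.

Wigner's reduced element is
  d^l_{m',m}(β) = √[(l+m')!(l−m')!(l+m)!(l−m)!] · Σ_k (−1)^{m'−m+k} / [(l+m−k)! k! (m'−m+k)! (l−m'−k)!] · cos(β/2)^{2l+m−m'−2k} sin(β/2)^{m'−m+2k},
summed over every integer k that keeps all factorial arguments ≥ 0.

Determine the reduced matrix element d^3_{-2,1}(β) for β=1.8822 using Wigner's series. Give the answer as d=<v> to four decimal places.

d=0.0397

d^3_{-2,1}(β=1.8822) via Wigner's sum:
With c≡cos(β/2)=0.588899 and s≡sin(β/2)=0.808206, N=[1·120·24·2]^{1/2}=75.894664
The bounds max(0,m−m')=3 and min(l+m,l−m')=4 give 2 terms
  k=3: (−1)^0·75.8947/(12)·0.5889^3·0.8082^3 = +0.681899
  k=4: (−1)^1·75.8947/(24)·0.5889^1·0.8082^5 = -0.642174
d^3_{-2,1}(1.8822) = +0.681899 -0.642174 = +0.039725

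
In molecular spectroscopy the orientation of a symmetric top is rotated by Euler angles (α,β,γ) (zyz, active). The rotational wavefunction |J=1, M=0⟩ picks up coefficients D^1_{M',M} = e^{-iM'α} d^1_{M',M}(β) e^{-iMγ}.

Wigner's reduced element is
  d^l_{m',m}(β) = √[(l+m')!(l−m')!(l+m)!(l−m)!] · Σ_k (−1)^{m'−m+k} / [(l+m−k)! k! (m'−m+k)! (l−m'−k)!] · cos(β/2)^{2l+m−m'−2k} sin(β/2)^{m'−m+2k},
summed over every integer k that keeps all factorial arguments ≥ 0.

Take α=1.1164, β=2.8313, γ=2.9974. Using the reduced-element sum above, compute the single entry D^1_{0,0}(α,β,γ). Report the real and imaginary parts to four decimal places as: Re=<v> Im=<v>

First d^1_{0,0}(β=2.8313), then the phase factors e^{-i(0)α} and e^{-i(0)γ}:
Half-angle: c=0.154525, s=0.987989. N=√(1·1·1·1)=1.000000
k∈{0,1} keeps every argument non-negative
  k=0: (−1)^0·1.0000/(1)·0.1545^2·0.9880^0 = +0.023878
  k=1: (−1)^1·1.0000/(1)·0.1545^0·0.9880^2 = -0.976122
d^1_{0,0}(2.8313) = +0.023878 -0.976122 = -0.952244
Phases: e^{-i·(0)·1.1164}=+1.000000+0.000000i, e^{-i·(0)·2.9974}=+1.000000+0.000000i ⇒ D=-0.952244+0.000000i

Re=-0.9522 Im=0.0000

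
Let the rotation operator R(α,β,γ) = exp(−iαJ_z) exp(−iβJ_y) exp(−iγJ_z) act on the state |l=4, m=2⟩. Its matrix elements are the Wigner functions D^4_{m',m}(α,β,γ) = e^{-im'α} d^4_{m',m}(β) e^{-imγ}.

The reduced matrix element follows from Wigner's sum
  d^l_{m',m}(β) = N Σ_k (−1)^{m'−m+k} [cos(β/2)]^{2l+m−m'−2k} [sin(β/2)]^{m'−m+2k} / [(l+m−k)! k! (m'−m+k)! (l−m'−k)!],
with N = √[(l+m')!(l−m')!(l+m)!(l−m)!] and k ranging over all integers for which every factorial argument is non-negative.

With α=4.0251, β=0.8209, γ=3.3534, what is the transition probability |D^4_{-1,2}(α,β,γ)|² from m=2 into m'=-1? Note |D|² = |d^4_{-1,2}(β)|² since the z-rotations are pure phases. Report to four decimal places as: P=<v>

P=0.1791

First d^4_{-1,2}(β=0.8209), then the phase factors e^{-i(-1)α} and e^{-i(2)γ}:
Half-angle: c=0.916941, s=0.399022. N=√(6·120·720·2)=1018.233765
The bounds max(0,m−m')=3 and min(l+m,l−m')=5 give 3 terms
  k=3: (−1)^0·1018.2338/(72)·0.9169^5·0.3990^3 = +0.582389
  k=4: (−1)^1·1018.2338/(48)·0.9169^3·0.3990^5 = -0.165430
  k=5: (−1)^2·1018.2338/(240)·0.9169^1·0.3990^7 = +0.006265
d^4_{-1,2}(0.8209) = +0.582389 -0.165430 +0.006265 = +0.423224
|D^4_{-1,2}|² = |d^4_{-1,2}(β)|² = (+0.423224)² = 0.179119 (the z-rotation phases have unit modulus)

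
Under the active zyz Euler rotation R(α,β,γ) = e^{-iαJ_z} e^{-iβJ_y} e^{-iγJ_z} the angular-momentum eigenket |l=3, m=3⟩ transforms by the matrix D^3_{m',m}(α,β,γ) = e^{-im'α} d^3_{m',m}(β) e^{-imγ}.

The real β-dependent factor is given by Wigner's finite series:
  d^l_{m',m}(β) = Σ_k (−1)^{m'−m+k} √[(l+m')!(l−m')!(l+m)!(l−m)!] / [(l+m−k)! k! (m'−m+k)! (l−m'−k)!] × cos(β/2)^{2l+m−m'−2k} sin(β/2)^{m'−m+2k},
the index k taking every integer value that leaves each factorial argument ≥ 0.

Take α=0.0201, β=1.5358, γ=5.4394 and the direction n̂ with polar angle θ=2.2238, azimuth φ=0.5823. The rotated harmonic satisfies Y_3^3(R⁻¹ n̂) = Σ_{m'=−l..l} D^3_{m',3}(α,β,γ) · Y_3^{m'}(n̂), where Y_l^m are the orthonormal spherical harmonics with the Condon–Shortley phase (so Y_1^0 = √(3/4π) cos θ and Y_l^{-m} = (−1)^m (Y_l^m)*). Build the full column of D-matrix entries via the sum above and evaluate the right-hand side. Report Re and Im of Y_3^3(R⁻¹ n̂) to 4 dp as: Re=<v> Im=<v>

Need the full column D^3_{m',3} for m'=−3..3 at α=0.0201, β=1.5358, γ=5.4394.
cos(β/2)=0.719371, sin(β/2)=0.694626
d^3_{-3,3}: single k=6 term ⇒ +0.112333;  D = -0.095770+0.058709i
d^3_{-2,3}: single k=5 term ⇒ +0.284960;  D = -0.239903+0.153782i
d^3_{-1,3}: single k=4 term ⇒ +0.466612;  D = -0.387691+0.259658i
d^3_{0,3}: single k=3 term ⇒ +0.557991;  D = -0.457280+0.319763i
d^3_{1,3}: single k=2 term ⇒ +0.500449;  D = -0.404277+0.294973i
d^3_{2,3}: single k=1 term ⇒ +0.327787;  D = -0.260859+0.198486i
d^3_{3,3}: single k=0 term ⇒ +0.138585;  D = -0.108580+0.086118i
Y_3^{m'}(θ=2.2238,φ=0.5823) and Σ D·Y over m':
  (-0.0958+0.0587i)·(-0.0366-0.2058i)  (-0.2399+0.1538i)·(-0.1548+0.3598i)  (-0.3877+0.2597i)·(+0.1813-0.1194i)  (-0.4573+0.3198i)·(+0.2617+0.0000i)  (-0.4043+0.2950i)·(-0.1813-0.1194i)  (-0.2609+0.1985i)·(-0.1548-0.3598i)  (-0.1086+0.0861i)·(+0.0366-0.2058i)
Y_3^3(R⁻¹ n̂) = +0.072480+0.167916i

Re=0.0725 Im=0.1679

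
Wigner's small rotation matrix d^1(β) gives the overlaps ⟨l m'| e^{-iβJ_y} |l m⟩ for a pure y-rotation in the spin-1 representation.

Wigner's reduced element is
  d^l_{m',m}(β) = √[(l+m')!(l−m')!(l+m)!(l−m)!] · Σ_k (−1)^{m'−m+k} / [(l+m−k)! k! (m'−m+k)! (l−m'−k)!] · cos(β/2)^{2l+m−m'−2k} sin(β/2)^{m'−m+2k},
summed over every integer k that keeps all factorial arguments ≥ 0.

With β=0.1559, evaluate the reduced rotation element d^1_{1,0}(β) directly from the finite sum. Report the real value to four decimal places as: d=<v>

d^1_{1,0}(β=0.1559) via Wigner's sum:
c=cos(0.1559/2)=0.996963, s=sin(0.1559/2)=0.077871; N=√[2·1·1·1]=1.414214
k: max(0,(0)−(1))=0 … min(1+(0),1−(1))=0
  k=0: (−1)^1·1.4142/(1)·0.9970^1·0.0779^1 = -0.109792
d^1_{1,0}(0.1559) = -0.109792

d=-0.1098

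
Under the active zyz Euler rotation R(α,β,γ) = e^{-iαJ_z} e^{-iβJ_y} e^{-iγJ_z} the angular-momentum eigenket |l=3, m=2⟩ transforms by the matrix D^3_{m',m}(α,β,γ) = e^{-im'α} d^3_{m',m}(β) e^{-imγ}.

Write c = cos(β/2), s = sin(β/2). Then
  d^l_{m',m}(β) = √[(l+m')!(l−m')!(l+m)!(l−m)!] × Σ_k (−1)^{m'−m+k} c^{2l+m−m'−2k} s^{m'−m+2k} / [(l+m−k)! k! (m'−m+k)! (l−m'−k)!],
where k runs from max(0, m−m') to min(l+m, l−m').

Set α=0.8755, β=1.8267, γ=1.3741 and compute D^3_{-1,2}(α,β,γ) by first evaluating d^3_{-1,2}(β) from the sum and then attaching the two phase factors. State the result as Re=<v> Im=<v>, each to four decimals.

Re=-0.0343 Im=-0.1101

D^3_{-1,2}(0.8755,1.8267,1.3741) = e^{-i·-1·0.8755}·d^3_{-1,2}(1.8267)·e^{-i·2·1.3741}. Compute d first:
Half-angle: c=0.611097, s=0.791555. N=√(2·24·120·1)=75.894664
Admissible k: 3..4 (factorial args all ≥0)
  k=3: (−1)^0·75.8947/(12)·0.6111^3·0.7916^3 = +0.715822
  k=4: (−1)^1·75.8947/(24)·0.6111^1·0.7916^5 = -0.600505
d^3_{-1,2}(1.8267) = +0.715822 -0.600505 = +0.115317
Phases: e^{-i·(-1)·0.8755}=+0.640613+0.767864i, e^{-i·(2)·1.3741}=-0.923614-0.383324i ⇒ D=-0.034288-0.110102i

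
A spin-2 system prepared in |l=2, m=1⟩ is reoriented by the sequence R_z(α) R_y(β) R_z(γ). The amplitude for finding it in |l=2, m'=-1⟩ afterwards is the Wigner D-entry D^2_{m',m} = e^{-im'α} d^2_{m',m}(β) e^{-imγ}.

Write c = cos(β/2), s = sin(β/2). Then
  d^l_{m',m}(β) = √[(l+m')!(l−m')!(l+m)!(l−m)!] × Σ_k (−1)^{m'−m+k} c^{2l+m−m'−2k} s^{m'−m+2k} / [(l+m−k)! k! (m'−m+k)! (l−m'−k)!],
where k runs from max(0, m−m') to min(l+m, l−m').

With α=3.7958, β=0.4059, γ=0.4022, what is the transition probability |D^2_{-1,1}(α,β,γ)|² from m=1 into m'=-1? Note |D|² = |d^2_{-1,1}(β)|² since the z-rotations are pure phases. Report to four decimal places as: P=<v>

Split into d^2_{-1,1}(β=0.4059) × two z-phases.
c=cos(0.4059/2)=0.979476, s=sin(0.4059/2)=0.201560; N=√[1·6·6·1]=6.000000
Admissible k: 2..3 (factorial args all ≥0)
  k=2: (−1)^0·6.0000/(2)·0.9795^2·0.2016^2 = +0.116927
  k=3: (−1)^1·6.0000/(6)·0.9795^0·0.2016^4 = -0.001650
d^2_{-1,1}(0.4059) = +0.116927 -0.001650 = +0.115277
|D^2_{-1,1}|² = |d^2_{-1,1}(β)|² = (+0.115277)² = 0.013289 (the z-rotation phases have unit modulus)

P=0.0133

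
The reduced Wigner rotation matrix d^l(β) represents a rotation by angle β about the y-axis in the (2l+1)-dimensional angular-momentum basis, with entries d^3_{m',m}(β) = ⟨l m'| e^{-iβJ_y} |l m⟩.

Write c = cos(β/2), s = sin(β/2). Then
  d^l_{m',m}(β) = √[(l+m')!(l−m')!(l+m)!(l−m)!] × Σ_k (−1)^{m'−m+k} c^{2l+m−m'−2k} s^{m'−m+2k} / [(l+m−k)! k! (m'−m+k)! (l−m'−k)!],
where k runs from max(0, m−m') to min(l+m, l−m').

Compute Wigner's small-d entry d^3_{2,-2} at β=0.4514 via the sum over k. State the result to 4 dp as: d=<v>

d^3_{2,-2}(β=0.4514) via Wigner's sum:
Half-angle: c=0.974638, s=0.223789. N=√(120·1·1·120)=120.000000
k∈{0,1} keeps every argument non-negative
  k=0: (−1)^4·120.0000/(24)·0.9746^2·0.2238^4 = +0.011913
  k=1: (−1)^5·120.0000/(120)·0.9746^0·0.2238^6 = -0.000126
d^3_{2,-2}(0.4514) = +0.011913 -0.000126 = +0.011787

d=0.0118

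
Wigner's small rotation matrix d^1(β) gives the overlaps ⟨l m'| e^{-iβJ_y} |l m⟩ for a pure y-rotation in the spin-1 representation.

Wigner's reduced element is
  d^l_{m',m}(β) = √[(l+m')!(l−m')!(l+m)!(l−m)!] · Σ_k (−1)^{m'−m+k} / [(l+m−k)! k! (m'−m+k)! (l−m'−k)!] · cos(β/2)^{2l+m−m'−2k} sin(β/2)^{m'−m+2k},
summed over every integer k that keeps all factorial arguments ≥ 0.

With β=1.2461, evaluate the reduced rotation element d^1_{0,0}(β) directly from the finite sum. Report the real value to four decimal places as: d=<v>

d^1_{0,0}(β=1.2461) via Wigner's sum:
With c≡cos(β/2)=0.812103 and s≡sin(β/2)=0.583515, N=[1·1·1·1]^{1/2}=1.000000
k: max(0,(0)−(0))=0 … min(1+(0),1−(0))=1
  k=0: (−1)^0·1.0000/(1)·0.8121^2·0.5835^0 = +0.659510
  k=1: (−1)^1·1.0000/(1)·0.8121^0·0.5835^2 = -0.340490
d^1_{0,0}(1.2461) = +0.659510 -0.340490 = +0.319021

d=0.3190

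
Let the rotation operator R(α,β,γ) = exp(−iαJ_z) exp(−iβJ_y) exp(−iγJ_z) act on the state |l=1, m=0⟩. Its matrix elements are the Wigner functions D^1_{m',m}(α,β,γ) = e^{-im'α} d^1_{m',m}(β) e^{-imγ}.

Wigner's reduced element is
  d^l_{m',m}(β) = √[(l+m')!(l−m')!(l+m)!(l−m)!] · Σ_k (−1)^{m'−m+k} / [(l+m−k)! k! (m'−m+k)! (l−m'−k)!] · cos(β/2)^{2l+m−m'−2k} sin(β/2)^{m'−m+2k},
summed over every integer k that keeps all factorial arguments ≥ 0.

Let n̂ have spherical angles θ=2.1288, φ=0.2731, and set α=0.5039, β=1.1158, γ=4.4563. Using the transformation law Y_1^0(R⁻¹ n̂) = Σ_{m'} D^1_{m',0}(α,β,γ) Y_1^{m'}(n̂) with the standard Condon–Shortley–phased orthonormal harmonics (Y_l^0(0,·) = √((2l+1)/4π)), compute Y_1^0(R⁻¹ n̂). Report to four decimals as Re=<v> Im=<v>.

Need the full column D^1_{m',0} for m'=−1..1 at α=0.5039, β=1.1158, γ=4.4563.
cos(β/2)=0.848369, sin(β/2)=0.529406
d^1_{-1,0}: single k=1 term ⇒ +0.635168;  D = +0.556220+0.306687i
d^1_{0,0}: k∈[0..1] ⇒ +0.719730 -0.280270 = +0.439459;  D = +0.439459+0.000000i
d^1_{1,0}: single k=0 term ⇒ -0.635168;  D = -0.556220+0.306687i
Y_1^{m'}(θ=2.1288,φ=0.2731) and Σ D·Y over m':
  (+0.5562+0.3067i)·(+0.2822-0.0791i)  (+0.4395+0.0000i)·(-0.2587+0.0000i)  (-0.5562+0.3067i)·(-0.2822-0.0791i)
Y_1^0(R⁻¹ n̂) = +0.248753+0.000000i

Re=0.2488 Im=0.0000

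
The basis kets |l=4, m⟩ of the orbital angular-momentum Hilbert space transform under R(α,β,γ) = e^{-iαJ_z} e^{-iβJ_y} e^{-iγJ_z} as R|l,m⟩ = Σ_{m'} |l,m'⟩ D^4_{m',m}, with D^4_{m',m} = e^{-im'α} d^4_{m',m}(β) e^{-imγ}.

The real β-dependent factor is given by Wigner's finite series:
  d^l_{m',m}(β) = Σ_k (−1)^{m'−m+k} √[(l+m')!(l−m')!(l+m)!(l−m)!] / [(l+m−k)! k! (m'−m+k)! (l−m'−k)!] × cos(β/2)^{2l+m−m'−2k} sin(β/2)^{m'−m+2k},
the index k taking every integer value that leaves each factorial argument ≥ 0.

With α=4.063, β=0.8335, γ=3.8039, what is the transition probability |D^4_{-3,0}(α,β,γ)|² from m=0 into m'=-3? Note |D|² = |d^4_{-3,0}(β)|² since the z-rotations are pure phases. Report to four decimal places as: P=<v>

D^4_{-3,0}(4.063,0.8335,3.8039) = e^{-i·-3·4.063}·d^4_{-3,0}(0.8335)·e^{-i·0·3.8039}. Compute d first:
c=cos(0.8335/2)=0.914409, s=sin(0.8335/2)=0.404791; N=√[1·5040·24·24]=1703.830978
k∈{3,4} keeps every argument non-negative
  k=3: (−1)^0·1703.8310/(144)·0.9144^5·0.4048^3 = +0.501717
  k=4: (−1)^1·1703.8310/(144)·0.9144^3·0.4048^5 = -0.098319
d^4_{-3,0}(0.8335) = +0.501717 -0.098319 = +0.403398
|D^4_{-3,0}|² = |d^4_{-3,0}(β)|² = (+0.403398)² = 0.162730 (the z-rotation phases have unit modulus)

P=0.1627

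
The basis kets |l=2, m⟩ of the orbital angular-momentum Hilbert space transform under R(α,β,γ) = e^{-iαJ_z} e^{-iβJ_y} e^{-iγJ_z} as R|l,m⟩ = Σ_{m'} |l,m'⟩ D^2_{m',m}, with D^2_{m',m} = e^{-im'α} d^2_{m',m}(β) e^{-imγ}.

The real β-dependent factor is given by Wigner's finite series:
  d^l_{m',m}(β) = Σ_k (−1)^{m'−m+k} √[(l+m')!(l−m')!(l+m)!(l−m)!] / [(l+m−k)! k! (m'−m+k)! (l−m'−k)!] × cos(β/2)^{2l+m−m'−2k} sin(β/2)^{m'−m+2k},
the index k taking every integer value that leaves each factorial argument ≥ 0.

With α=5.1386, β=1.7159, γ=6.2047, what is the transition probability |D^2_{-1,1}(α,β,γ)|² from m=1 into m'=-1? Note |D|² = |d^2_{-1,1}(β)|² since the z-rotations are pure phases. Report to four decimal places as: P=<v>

P=0.1655

First d^2_{-1,1}(β=1.7159), then the phase factors e^{-i(-1)α} and e^{-i(1)γ}:
With c≡cos(β/2)=0.653990 and s≡sin(β/2)=0.756503, N=[1·6·6·1]^{1/2}=6.000000
The bounds max(0,m−m')=2 and min(l+m,l−m')=3 give 2 terms
  k=2: (−1)^0·6.0000/(2)·0.6540^2·0.7565^2 = +0.734319
  k=3: (−1)^1·6.0000/(6)·0.6540^0·0.7565^4 = -0.327524
d^2_{-1,1}(1.7159) = +0.734319 -0.327524 = +0.406795
|D^2_{-1,1}|² = |d^2_{-1,1}(β)|² = (+0.406795)² = 0.165482 (the z-rotation phases have unit modulus)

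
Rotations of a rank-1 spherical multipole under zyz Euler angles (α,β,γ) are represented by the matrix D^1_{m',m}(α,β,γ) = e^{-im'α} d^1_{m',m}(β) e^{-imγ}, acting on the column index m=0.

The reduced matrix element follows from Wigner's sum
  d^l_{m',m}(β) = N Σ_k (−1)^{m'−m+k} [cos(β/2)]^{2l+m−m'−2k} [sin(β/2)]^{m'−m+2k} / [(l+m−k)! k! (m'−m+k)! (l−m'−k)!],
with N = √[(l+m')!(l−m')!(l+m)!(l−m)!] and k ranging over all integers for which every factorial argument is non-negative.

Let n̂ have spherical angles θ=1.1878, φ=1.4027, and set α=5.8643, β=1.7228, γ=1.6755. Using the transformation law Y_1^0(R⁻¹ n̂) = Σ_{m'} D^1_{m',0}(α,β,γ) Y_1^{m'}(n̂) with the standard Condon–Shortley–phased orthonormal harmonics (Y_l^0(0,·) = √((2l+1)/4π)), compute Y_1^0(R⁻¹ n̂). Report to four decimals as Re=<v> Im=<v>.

Re=-0.1388 Im=0.0000

Need the full column D^1_{m',0} for m'=−1..1 at α=5.8643, β=1.7228, γ=1.6755.
cos(β/2)=0.651376, sin(β/2)=0.758755
d^1_{-1,0}: single k=1 term ⇒ +0.698954;  D = +0.638524-0.284294i
d^1_{0,0}: k∈[0..1] ⇒ +0.424290 -0.575710 = -0.151419;  D = -0.151419+0.000000i
d^1_{1,0}: single k=0 term ⇒ -0.698954;  D = -0.638524-0.284294i
Y_1^{m'}(θ=1.1878,φ=1.4027) and Σ D·Y over m':
  (+0.6385-0.2843i)·(+0.0536-0.3159i)  (-0.1514+0.0000i)·(+0.1826+0.0000i)  (-0.6385-0.2843i)·(-0.0536-0.3159i)
Y_1^0(R⁻¹ n̂) = -0.138822+0.000000i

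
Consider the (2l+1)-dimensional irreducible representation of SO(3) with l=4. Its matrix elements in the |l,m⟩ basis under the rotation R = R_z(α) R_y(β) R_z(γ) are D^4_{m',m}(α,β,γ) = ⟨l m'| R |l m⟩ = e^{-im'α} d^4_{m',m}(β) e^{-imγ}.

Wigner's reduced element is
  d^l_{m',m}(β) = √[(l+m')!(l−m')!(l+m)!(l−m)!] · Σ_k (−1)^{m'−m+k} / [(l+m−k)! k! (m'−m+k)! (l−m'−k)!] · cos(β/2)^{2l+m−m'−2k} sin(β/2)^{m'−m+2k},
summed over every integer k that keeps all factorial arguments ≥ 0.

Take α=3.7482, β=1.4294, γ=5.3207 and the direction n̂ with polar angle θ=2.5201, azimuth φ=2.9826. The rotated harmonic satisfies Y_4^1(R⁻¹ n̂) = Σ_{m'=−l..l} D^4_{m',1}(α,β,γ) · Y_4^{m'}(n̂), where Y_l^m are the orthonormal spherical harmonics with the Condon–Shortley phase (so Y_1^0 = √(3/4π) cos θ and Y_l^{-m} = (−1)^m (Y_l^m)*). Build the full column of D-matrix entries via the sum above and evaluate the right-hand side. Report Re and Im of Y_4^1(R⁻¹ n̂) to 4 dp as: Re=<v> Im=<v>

Need the full column D^4_{m',1} for m'=−4..4 at α=3.7482, β=1.4294, γ=5.3207.
cos(β/2)=0.755290, sin(β/2)=0.655391
d^4_{-4,1}: single k=5 term ⇒ +0.389885;  D = -0.378022-0.095447i
d^4_{-3,1}: k∈[4..5] ⇒ +0.794283 -0.358839 = +0.435444;  D = +0.407640-0.153104i
d^4_{-2,1}: k∈[3..5] ⇒ +0.978553 -1.105221 +0.166438 = +0.039770;  D = -0.022617+0.032713i
d^4_{-1,1}: k∈[2..5] ⇒ +0.797412 -1.801264 +0.678142 -0.034041 = -0.359751;  D = +0.000613+0.359751i
d^4_{0,1}: k∈[1..4] ⇒ +0.410971 -1.856674 +1.398006 -0.175441 = -0.223138;  D = -0.127520-0.183110i
d^4_{1,1}: k∈[0..3] ⇒ +0.105903 -1.196118 +1.801264 -0.452095 = +0.258955;  D = -0.242729-0.090223i
d^4_{2,1}: k∈[0..2] ⇒ -0.389881 +1.467830 -0.736814 = +0.341135;  D = +0.330468-0.084639i
d^4_{3,1}: k∈[0..1] ⇒ +0.632926 -0.794283 = -0.161357;  D = +0.105600-0.122002i
d^4_{4,1}: single k=0 term ⇒ -0.517802;  D = -0.055223+0.514849i
Y_4^{m'}(θ=2.5201,φ=2.9826) and Σ D·Y over m':
  (-0.3780-0.0954i)·(+0.0409+0.0302i)  (+0.4076-0.1531i)·(+0.1784+0.0922i)  (-0.0226+0.0327i)·(+0.3907+0.1286i)  (+0.0006+0.3598i)·(+0.3597+0.0577i)  (-0.1275-0.1831i)·(-0.1627+0.0000i)  (-0.2427-0.0902i)·(-0.3597+0.0577i)  (+0.3305-0.0846i)·(+0.3907-0.1286i)  (+0.1056-0.1220i)·(-0.1784+0.0922i)  (-0.0552+0.5148i)·(+0.0409-0.0302i)
Y_4^1(R⁻¹ n̂) = +0.277905+0.161196i

Re=0.2779 Im=0.1612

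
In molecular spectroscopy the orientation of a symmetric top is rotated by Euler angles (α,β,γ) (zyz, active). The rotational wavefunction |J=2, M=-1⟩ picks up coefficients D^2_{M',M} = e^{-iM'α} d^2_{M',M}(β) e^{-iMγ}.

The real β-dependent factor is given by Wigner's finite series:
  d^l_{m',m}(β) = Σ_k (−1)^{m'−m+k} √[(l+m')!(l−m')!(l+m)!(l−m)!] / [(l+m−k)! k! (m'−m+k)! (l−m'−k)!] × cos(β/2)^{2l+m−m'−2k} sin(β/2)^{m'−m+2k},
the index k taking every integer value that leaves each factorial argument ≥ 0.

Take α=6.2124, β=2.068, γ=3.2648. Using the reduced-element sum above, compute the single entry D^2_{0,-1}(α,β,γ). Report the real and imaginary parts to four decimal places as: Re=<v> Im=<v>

First d^2_{0,-1}(β=2.068), then the phase factors e^{-i(0)α} and e^{-i(-1)γ}:
c=cos(2.068/2)=0.511386, s=sin(2.068/2)=0.859351; N=√[2·2·1·6]=4.898979
Admissible k: 0..1 (factorial args all ≥0)
  k=0: (−1)^1·4.8990/(2)·0.5114^3·0.8594^1 = -0.281509
  k=1: (−1)^2·4.8990/(2)·0.5114^1·0.8594^3 = +0.794944
d^2_{0,-1}(2.068) = -0.281509 +0.794944 = +0.513435
Phases: e^{-i·(0)·6.2124}=+1.000000+0.000000i, e^{-i·(-1)·3.2648}=-0.992420-0.122896i ⇒ D=-0.509543-0.063099i

Re=-0.5095 Im=-0.0631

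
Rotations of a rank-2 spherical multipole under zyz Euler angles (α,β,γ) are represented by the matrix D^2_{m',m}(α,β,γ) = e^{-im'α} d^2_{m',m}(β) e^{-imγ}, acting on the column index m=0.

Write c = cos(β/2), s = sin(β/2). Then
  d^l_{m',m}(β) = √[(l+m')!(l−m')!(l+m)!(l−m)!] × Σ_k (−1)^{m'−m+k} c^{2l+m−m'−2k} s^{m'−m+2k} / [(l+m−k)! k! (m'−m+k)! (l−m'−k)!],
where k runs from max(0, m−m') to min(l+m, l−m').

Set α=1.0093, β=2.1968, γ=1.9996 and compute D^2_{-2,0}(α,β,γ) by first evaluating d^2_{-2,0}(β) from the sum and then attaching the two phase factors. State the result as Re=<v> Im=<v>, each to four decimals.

Re=-0.1741 Im=0.3625

Split into d^2_{-2,0}(β=2.1968) × two z-phases.
With c≡cos(β/2)=0.455021 and s≡sin(β/2)=0.890480, N=[1·24·2·2]^{1/2}=9.797959
The bounds max(0,m−m')=2 and min(l+m,l−m')=2 give 1 term
  k=2: (−1)^0·9.7980/(4)·0.4550^2·0.8905^2 = +0.402150
d^2_{-2,0}(2.1968) = +0.402150
D = (-0.432987+0.901400i)·(+0.402150)·(+1.000000+0.000000i) = -0.174126+0.362498i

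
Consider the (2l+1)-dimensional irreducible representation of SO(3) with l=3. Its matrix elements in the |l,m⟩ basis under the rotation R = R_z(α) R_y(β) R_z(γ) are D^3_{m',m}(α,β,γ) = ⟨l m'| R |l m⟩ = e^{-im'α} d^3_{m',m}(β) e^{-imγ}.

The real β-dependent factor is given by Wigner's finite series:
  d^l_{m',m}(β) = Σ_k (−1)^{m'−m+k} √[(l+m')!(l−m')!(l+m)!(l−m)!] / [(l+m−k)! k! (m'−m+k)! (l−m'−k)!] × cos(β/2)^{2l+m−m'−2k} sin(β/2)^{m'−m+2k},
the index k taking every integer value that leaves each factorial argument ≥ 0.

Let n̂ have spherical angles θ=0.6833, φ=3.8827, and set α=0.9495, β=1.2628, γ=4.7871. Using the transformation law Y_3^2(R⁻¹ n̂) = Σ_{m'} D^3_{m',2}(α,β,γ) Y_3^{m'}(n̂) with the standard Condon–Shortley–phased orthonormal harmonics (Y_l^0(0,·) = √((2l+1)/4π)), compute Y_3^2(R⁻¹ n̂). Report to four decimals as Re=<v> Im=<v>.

Need the full column D^3_{m',2} for m'=−3..3 at α=0.9495, β=1.2628, γ=4.7871.
cos(β/2)=0.807202, sin(β/2)=0.590275
d^3_{-3,2}: single k=5 term ⇒ +0.141687;  D = +0.128040-0.060672i
d^3_{-2,2}: k∈[4..5] ⇒ +0.395506 -0.042299 = +0.353207;  D = +0.062811-0.347578i
d^3_{-1,2}: k∈[3..4] ⇒ +0.684133 -0.182918 = +0.501215;  D = -0.349172-0.359577i
d^3_{0,2}: k∈[2..3] ⇒ +0.810212 -0.433255 = +0.376957;  D = -0.372757+0.056116i
d^3_{1,2}: k∈[1..2] ⇒ +0.639684 -0.684133 = -0.044449;  D = +0.020205-0.039591i
d^3_{2,2}: k∈[0..1] ⇒ +0.276626 -0.739619 = -0.462993;  D = -0.212825-0.411179i
d^3_{3,2}: single k=0 term ⇒ -0.495497;  D = -0.490392-0.070944i
Y_3^{m'}(θ=0.6833,φ=3.8827) and Σ D·Y over m':
  (+0.1280-0.0607i)·(+0.0638+0.0834i)  (+0.0628-0.3476i)·(+0.0279-0.3147i)  (-0.3492-0.3596i)·(-0.3021+0.2765i)  (-0.3728+0.0561i)·(+0.0020+0.0000i)  (+0.0202-0.0396i)·(+0.3021+0.2765i)  (-0.2128-0.4112i)·(+0.0279+0.3147i)  (-0.4904-0.0709i)·(-0.0638+0.0834i)
Y_3^2(R⁻¹ n̂) = +0.287421-0.131683i

Re=0.2874 Im=-0.1317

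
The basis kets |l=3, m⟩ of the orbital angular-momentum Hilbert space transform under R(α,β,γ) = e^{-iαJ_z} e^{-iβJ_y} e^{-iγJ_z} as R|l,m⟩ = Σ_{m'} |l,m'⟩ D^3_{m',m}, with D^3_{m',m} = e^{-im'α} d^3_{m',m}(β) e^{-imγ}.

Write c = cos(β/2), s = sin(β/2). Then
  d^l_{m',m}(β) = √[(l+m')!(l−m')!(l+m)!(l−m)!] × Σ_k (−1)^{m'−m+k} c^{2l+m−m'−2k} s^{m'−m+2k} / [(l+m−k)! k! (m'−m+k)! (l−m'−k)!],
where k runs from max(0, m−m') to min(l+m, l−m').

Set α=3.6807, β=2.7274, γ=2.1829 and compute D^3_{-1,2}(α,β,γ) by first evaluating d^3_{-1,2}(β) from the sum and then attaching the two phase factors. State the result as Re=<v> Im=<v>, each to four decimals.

Re=-0.4121 Im=0.3367

D^3_{-1,2}(3.6807,2.7274,2.1829) = e^{-i·-1·3.6807}·d^3_{-1,2}(2.7274)·e^{-i·2·2.1829}. Compute d first:
c=cos(2.7274/2)=0.205619, s=sin(2.7274/2)=0.978632; N=√[2·24·120·1]=75.894664
Admissible k: 3..4 (factorial args all ≥0)
  k=3: (−1)^0·75.8947/(12)·0.2056^3·0.9786^3 = +0.051532
  k=4: (−1)^1·75.8947/(24)·0.2056^1·0.9786^5 = -0.583661
d^3_{-1,2}(2.7274) = +0.051532 -0.583661 = -0.532129
Phases: e^{-i·(-1)·3.6807}=-0.858167-0.513370i, e^{-i·(2)·2.1829}=-0.339692+0.940537i ⇒ D=-0.412057+0.336705i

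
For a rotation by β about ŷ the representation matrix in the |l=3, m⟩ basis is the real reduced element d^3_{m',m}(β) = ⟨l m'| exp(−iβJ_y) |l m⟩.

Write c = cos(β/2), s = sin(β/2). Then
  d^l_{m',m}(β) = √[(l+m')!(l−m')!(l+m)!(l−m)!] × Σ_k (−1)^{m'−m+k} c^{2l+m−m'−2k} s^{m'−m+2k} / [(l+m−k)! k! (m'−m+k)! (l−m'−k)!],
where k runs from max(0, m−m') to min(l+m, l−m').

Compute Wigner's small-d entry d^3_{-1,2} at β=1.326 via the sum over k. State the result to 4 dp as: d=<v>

d=0.5018

d^3_{-1,2}(β=1.326) via Wigner's sum:
With c≡cos(β/2)=0.788149 and s≡sin(β/2)=0.615484, N=[2·24·120·1]^{1/2}=75.894664
k: max(0,(2)−(-1))=3 … min(3+(2),3−(-1))=4
  k=3: (−1)^0·75.8947/(12)·0.7881^3·0.6155^3 = +0.721948
  k=4: (−1)^1·75.8947/(24)·0.7881^1·0.6155^5 = -0.220137
d^3_{-1,2}(1.326) = +0.721948 -0.220137 = +0.501811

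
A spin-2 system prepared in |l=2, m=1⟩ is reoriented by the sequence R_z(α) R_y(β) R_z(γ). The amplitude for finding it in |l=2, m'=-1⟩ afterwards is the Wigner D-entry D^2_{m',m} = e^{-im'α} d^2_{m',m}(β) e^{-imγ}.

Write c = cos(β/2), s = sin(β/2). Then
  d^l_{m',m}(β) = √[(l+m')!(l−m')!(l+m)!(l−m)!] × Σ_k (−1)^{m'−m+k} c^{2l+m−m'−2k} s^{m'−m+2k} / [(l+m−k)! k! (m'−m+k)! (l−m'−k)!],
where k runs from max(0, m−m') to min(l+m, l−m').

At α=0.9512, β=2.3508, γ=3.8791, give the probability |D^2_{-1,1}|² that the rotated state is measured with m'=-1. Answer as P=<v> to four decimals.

P=0.1199

D^2_{-1,1}(0.9512,2.3508,3.8791) = e^{-i·-1·0.9512}·d^2_{-1,1}(2.3508)·e^{-i·1·3.8791}. Compute d first:
With c≡cos(β/2)=0.385174 and s≡sin(β/2)=0.922844, N=[1·6·6·1]^{1/2}=6.000000
k∈{2,3} keeps every argument non-negative
  k=2: (−1)^0·6.0000/(2)·0.3852^2·0.9228^2 = +0.379046
  k=3: (−1)^1·6.0000/(6)·0.3852^0·0.9228^4 = -0.725292
d^2_{-1,1}(2.3508) = +0.379046 -0.725292 = -0.346247
|D^2_{-1,1}|² = |d^2_{-1,1}(β)|² = (-0.346247)² = 0.119887 (the z-rotation phases have unit modulus)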